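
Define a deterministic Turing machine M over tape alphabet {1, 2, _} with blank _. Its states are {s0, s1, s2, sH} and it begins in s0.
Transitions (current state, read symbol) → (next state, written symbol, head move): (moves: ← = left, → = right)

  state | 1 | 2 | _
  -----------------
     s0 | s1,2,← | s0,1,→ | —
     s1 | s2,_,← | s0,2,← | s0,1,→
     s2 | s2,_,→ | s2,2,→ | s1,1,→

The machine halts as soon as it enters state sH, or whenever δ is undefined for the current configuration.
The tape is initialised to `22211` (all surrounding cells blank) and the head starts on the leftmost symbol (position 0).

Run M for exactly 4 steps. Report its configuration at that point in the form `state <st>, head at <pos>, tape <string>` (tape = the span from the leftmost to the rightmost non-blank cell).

state s1, head at 2, tape 11121

state=s0 head=0 tape=[2]2211   (s0,2)→(s0,1,→)
state=s0 head=1 tape=1[2]211   (s0,2)→(s0,1,→)
state=s0 head=2 tape=11[2]11   (s0,2)→(s0,1,→)
state=s0 head=3 tape=111[1]1   (s0,1)→(s1,2,←)
state=s1 head=2 tape=11[1]21
After 4 steps: state s1, head at 2, tape 11121.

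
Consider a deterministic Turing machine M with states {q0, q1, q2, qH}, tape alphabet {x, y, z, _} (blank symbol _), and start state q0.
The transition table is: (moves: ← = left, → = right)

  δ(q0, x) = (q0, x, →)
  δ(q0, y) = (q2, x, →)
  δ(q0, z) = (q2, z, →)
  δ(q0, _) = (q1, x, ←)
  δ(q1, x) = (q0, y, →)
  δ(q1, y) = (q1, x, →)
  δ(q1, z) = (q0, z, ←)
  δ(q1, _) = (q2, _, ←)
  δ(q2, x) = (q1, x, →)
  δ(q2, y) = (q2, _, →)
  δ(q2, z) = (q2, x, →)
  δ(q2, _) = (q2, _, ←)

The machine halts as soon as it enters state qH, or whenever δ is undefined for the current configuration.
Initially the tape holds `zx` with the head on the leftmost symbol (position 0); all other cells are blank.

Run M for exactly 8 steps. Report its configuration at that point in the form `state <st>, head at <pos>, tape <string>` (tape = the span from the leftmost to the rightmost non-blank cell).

state q1, head at 2, tape zx

state=q0 head=0 tape=[z]x_   (q0,z)→(q2,z,→)
state=q2 head=1 tape=z[x]_   (q2,x)→(q1,x,→)
state=q1 head=2 tape=zx[_]   (q1,_)→(q2,_,←)
state=q2 head=1 tape=z[x]_   (q2,x)→(q1,x,→)
state=q1 head=2 tape=zx[_]   (q1,_)→(q2,_,←)
state=q2 head=1 tape=z[x]_   (q2,x)→(q1,x,→)
state=q1 head=2 tape=zx[_]   (q1,_)→(q2,_,←)
state=q2 head=1 tape=z[x]_   (q2,x)→(q1,x,→)
state=q1 head=2 tape=zx[_]
After 8 steps: state q1, head at 2, tape zx.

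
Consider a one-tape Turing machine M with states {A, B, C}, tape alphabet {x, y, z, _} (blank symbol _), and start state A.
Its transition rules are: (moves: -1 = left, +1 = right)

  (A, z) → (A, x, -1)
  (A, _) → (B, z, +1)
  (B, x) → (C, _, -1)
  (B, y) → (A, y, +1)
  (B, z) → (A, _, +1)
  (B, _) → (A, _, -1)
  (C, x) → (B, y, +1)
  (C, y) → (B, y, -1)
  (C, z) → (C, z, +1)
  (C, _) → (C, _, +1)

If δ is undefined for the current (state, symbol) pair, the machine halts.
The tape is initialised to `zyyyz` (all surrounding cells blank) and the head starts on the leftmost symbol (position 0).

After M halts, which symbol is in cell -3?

state=A head=0 tape=___[z]yyyz   (A,z)→(A,x,-1)
state=A head=-1 tape=__[_]xyyyz   (A,_)→(B,z,+1)
state=B head=0 tape=__z[x]yyyz   (B,x)→(C,_,-1)
state=C head=-1 tape=__[z]_yyyz   (C,z)→(C,z,+1)
state=C head=0 tape=__z[_]yyyz   (C,_)→(C,_,+1)
state=C head=1 tape=__z_[y]yyz   (C,y)→(B,y,-1)
state=B head=0 tape=__z[_]yyyz   (B,_)→(A,_,-1)
state=A head=-1 tape=__[z]_yyyz   (A,z)→(A,x,-1)
state=A head=-2 tape=_[_]x_yyyz   (A,_)→(B,z,+1)
state=B head=-1 tape=_z[x]_yyyz   (B,x)→(C,_,-1)
state=C head=-2 tape=_[z]__yyyz   (C,z)→(C,z,+1)
state=C head=-1 tape=_z[_]_yyyz   (C,_)→(C,_,+1)
state=C head=0 tape=_z_[_]yyyz   (C,_)→(C,_,+1)
state=C head=1 tape=_z__[y]yyz   (C,y)→(B,y,-1)
state=B head=0 tape=_z_[_]yyyz   (B,_)→(A,_,-1)
state=A head=-1 tape=_z[_]_yyyz   (A,_)→(B,z,+1)
state=B head=0 tape=_zz[_]yyyz   (B,_)→(A,_,-1)
state=A head=-1 tape=_z[z]_yyyz   (A,z)→(A,x,-1)
state=A head=-2 tape=_[z]x_yyyz   (A,z)→(A,x,-1)
state=A head=-3 tape=[_]xx_yyyz   (A,_)→(B,z,+1)
state=B head=-2 tape=z[x]x_yyyz   (B,x)→(C,_,-1)
state=C head=-3 tape=[z]_x_yyyz   (C,z)→(C,z,+1)
state=C head=-2 tape=z[_]x_yyyz   (C,_)→(C,_,+1)
state=C head=-1 tape=z_[x]_yyyz   (C,x)→(B,y,+1)
state=B head=0 tape=z_y[_]yyyz   (B,_)→(A,_,-1)
state=A head=-1 tape=z_[y]_yyyz
Cell -3 holds z when M halts.

z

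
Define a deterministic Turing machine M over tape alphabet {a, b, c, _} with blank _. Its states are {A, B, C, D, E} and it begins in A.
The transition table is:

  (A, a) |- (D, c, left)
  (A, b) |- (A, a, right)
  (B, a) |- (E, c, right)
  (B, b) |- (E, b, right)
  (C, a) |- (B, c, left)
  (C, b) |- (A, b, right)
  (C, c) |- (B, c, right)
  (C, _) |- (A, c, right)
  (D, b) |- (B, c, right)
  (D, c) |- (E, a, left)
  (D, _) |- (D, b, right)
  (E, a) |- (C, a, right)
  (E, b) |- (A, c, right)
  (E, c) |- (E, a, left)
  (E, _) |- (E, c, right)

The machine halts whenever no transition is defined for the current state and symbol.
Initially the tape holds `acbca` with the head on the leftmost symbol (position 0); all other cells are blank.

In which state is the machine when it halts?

A | __[a]cbca   read a → write c, move left, go to D
D | _[_]ccbca   read _ → write b, move right, go to D
D | _b[c]cbca   read c → write a, move left, go to E
E | _[b]acbca   read b → write c, move right, go to A
A | _c[a]cbca   read a → write c, move left, go to D
D | _[c]ccbca   read c → write a, move left, go to E
E | [_]accbca   read _ → write c, move right, go to E
E | c[a]ccbca   read a → write a, move right, go to C
C | ca[c]cbca   read c → write c, move right, go to B
B | cac[c]bca
No transition is defined for (B, c); M halts in state B.

B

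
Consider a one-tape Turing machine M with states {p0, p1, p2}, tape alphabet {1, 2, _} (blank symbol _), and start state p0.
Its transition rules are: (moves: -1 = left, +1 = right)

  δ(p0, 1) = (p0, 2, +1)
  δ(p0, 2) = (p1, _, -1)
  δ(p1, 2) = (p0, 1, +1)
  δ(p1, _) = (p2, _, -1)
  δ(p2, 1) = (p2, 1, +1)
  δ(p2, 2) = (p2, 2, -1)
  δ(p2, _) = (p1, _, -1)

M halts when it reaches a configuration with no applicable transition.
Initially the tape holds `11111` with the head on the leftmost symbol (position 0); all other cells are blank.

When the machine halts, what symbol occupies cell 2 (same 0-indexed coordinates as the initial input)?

p0 | [1]1111_   read 1 → write 2, move +1, go to p0
p0 | 2[1]111_   read 1 → write 2, move +1, go to p0
p0 | 22[1]11_   read 1 → write 2, move +1, go to p0
p0 | 222[1]1_   read 1 → write 2, move +1, go to p0
p0 | 2222[1]_   read 1 → write 2, move +1, go to p0
p0 | 22222[_]
Cell 2 holds 2 when M halts.

2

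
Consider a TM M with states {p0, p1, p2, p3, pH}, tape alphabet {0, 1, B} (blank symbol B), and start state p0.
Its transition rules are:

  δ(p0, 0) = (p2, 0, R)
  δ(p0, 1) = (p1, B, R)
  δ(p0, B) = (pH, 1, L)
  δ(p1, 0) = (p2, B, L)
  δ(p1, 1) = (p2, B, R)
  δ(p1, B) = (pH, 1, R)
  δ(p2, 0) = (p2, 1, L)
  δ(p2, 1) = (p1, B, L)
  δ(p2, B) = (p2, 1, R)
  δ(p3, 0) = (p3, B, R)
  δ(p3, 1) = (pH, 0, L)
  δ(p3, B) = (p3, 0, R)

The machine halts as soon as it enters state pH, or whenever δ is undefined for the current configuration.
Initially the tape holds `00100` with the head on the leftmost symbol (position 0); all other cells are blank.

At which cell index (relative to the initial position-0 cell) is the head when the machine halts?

2

p0 | B[0]0100   read 0 → write 0, move R, go to p2
p2 | B0[0]100   read 0 → write 1, move L, go to p2
p2 | B[0]1100   read 0 → write 1, move L, go to p2
p2 | [B]11100   read B → write 1, move R, go to p2
p2 | 1[1]1100   read 1 → write B, move L, go to p1
p1 | [1]B1100   read 1 → write B, move R, go to p2
p2 | B[B]1100   read B → write 1, move R, go to p2
p2 | B1[1]100   read 1 → write B, move L, go to p1
p1 | B[1]B100   read 1 → write B, move R, go to p2
p2 | BB[B]100   read B → write 1, move R, go to p2
p2 | BB1[1]00   read 1 → write B, move L, go to p1
p1 | BB[1]B00   read 1 → write B, move R, go to p2
p2 | BBB[B]00   read B → write 1, move R, go to p2
p2 | BBB1[0]0   read 0 → write 1, move L, go to p2
p2 | BBB[1]10   read 1 → write B, move L, go to p1
p1 | BB[B]B10   read B → write 1, move R, go to pH
pH | BB1[B]10
At halt the head is at cell 2.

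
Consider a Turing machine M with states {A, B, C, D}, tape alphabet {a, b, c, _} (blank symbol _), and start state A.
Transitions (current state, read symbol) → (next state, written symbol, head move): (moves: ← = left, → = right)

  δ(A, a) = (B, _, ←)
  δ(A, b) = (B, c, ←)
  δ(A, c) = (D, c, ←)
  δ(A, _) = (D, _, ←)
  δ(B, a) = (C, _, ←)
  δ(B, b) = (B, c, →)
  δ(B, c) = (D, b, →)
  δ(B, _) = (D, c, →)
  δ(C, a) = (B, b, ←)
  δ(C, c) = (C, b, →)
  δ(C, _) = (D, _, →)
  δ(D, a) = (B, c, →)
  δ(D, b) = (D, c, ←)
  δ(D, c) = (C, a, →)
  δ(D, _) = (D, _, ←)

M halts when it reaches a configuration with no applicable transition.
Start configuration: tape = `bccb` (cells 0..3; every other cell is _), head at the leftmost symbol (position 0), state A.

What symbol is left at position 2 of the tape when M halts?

state=A head=0 tape=_[b]ccb   (A,b)→(B,c,←)
state=B head=-1 tape=[_]cccb   (B,_)→(D,c,→)
state=D head=0 tape=c[c]ccb   (D,c)→(C,a,→)
state=C head=1 tape=ca[c]cb   (C,c)→(C,b,→)
state=C head=2 tape=cab[c]b   (C,c)→(C,b,→)
state=C head=3 tape=cabb[b]
Cell 2 holds b when M halts.

b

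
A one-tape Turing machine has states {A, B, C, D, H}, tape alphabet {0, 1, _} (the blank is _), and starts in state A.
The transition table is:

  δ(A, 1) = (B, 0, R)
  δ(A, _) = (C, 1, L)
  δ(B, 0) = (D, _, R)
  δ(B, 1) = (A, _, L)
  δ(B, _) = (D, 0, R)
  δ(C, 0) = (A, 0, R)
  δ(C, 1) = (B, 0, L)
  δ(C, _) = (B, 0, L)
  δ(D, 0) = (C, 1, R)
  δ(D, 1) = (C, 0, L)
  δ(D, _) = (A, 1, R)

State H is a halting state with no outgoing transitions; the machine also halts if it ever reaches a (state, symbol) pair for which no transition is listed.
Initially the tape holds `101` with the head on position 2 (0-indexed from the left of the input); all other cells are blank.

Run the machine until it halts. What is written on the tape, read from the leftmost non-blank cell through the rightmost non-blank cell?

A | 10[1]____   read 1 → write 0, move R, go to B
B | 100[_]___   read _ → write 0, move R, go to D
D | 1000[_]__   read _ → write 1, move R, go to A
A | 10001[_]_   read _ → write 1, move L, go to C
C | 1000[1]1_   read 1 → write 0, move L, go to B
B | 100[0]01_   read 0 → write _, move R, go to D
D | 100_[0]1_   read 0 → write 1, move R, go to C
C | 100_1[1]_   read 1 → write 0, move L, go to B
B | 100_[1]0_   read 1 → write _, move L, go to A
A | 100[_]_0_   read _ → write 1, move L, go to C
C | 10[0]1_0_   read 0 → write 0, move R, go to A
A | 100[1]_0_   read 1 → write 0, move R, go to B
B | 1000[_]0_   read _ → write 0, move R, go to D
D | 10000[0]_   read 0 → write 1, move R, go to C
C | 100001[_]   read _ → write 0, move L, go to B
B | 10000[1]0   read 1 → write _, move L, go to A
A | 1000[0]_0
The non-blank tape span at halt is 10000_0.

10000_0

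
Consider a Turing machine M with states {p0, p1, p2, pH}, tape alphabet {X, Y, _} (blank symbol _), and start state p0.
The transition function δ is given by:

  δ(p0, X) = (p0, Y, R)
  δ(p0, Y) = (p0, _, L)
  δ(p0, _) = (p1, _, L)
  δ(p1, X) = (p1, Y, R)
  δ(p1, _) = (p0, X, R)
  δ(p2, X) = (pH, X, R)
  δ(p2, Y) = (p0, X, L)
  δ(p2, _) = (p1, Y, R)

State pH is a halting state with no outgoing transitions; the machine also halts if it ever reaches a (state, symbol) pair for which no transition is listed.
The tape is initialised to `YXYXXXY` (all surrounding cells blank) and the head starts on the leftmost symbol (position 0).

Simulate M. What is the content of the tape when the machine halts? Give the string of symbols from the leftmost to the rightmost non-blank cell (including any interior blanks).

state=p0 head=0 tape=__[Y]XYXXXY   (p0,Y)→(p0,_,L)
state=p0 head=-1 tape=_[_]_XYXXXY   (p0,_)→(p1,_,L)
state=p1 head=-2 tape=[_]__XYXXXY   (p1,_)→(p0,X,R)
state=p0 head=-1 tape=X[_]_XYXXXY   (p0,_)→(p1,_,L)
state=p1 head=-2 tape=[X]__XYXXXY   (p1,X)→(p1,Y,R)
state=p1 head=-1 tape=Y[_]_XYXXXY   (p1,_)→(p0,X,R)
state=p0 head=0 tape=YX[_]XYXXXY   (p0,_)→(p1,_,L)
state=p1 head=-1 tape=Y[X]_XYXXXY   (p1,X)→(p1,Y,R)
state=p1 head=0 tape=YY[_]XYXXXY   (p1,_)→(p0,X,R)
state=p0 head=1 tape=YYX[X]YXXXY   (p0,X)→(p0,Y,R)
state=p0 head=2 tape=YYXY[Y]XXXY   (p0,Y)→(p0,_,L)
state=p0 head=1 tape=YYX[Y]_XXXY   (p0,Y)→(p0,_,L)
state=p0 head=0 tape=YY[X]__XXXY   (p0,X)→(p0,Y,R)
state=p0 head=1 tape=YYY[_]_XXXY   (p0,_)→(p1,_,L)
state=p1 head=0 tape=YY[Y]__XXXY
The non-blank tape span at halt is YYY__XXXY.

YYY__XXXY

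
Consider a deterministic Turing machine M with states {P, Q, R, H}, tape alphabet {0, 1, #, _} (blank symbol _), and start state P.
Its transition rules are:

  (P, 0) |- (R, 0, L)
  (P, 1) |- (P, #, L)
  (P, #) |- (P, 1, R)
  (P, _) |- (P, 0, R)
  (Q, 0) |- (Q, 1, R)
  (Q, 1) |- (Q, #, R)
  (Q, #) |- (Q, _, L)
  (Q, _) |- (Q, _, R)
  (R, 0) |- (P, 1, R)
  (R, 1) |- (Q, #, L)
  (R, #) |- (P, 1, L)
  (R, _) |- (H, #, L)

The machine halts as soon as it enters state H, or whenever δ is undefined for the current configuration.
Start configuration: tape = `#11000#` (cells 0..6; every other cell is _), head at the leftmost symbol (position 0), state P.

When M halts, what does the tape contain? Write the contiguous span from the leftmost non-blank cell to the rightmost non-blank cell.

P | ___[#]11000#   read # → write 1, move R, go to P
P | ___1[1]1000#   read 1 → write #, move L, go to P
P | ___[1]#1000#   read 1 → write #, move L, go to P
P | __[_]##1000#   read _ → write 0, move R, go to P
P | __0[#]#1000#   read # → write 1, move R, go to P
P | __01[#]1000#   read # → write 1, move R, go to P
P | __011[1]000#   read 1 → write #, move L, go to P
P | __01[1]#000#   read 1 → write #, move L, go to P
P | __0[1]##000#   read 1 → write #, move L, go to P
P | __[0]###000#   read 0 → write 0, move L, go to R
R | _[_]0###000#   read _ → write #, move L, go to H
H | [_]#0###000#
The non-blank tape span at halt is #0###000#.

#0###000#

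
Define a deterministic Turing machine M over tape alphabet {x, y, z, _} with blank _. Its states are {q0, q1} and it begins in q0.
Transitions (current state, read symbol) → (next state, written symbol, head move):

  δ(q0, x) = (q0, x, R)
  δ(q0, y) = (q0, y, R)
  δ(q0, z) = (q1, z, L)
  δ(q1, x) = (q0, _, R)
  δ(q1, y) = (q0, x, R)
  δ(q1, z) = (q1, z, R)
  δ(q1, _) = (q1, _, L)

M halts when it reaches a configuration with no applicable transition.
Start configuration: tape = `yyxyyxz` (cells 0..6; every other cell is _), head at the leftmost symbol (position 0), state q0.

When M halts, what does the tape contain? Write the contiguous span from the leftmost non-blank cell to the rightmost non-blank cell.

q0 | [y]yxyyxz   read y → write y, move R, go to q0
q0 | y[y]xyyxz   read y → write y, move R, go to q0
q0 | yy[x]yyxz   read x → write x, move R, go to q0
q0 | yyx[y]yxz   read y → write y, move R, go to q0
q0 | yyxy[y]xz   read y → write y, move R, go to q0
q0 | yyxyy[x]z   read x → write x, move R, go to q0
q0 | yyxyyx[z]   read z → write z, move L, go to q1
q1 | yyxyy[x]z   read x → write _, move R, go to q0
q0 | yyxyy_[z]   read z → write z, move L, go to q1
q1 | yyxyy[_]z   read _ → write _, move L, go to q1
q1 | yyxy[y]_z   read y → write x, move R, go to q0
q0 | yyxyx[_]z
The non-blank tape span at halt is yyxyx_z.

yyxyx_z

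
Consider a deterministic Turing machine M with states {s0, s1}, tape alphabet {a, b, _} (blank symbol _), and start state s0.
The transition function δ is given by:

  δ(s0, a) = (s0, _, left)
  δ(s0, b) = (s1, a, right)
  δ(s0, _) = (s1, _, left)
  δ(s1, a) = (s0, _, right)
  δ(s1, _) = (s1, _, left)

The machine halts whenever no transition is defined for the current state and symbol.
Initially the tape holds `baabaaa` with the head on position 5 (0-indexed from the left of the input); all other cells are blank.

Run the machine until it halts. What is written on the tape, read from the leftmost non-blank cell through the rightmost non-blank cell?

b_____a

s0 | baaba[a]a   read a → write _, move left, go to s0
s0 | baab[a]_a   read a → write _, move left, go to s0
s0 | baa[b]__a   read b → write a, move right, go to s1
s1 | baaa[_]_a   read _ → write _, move left, go to s1
s1 | baa[a]__a   read a → write _, move right, go to s0
s0 | baa_[_]_a   read _ → write _, move left, go to s1
s1 | baa[_]__a   read _ → write _, move left, go to s1
s1 | ba[a]___a   read a → write _, move right, go to s0
s0 | ba_[_]__a   read _ → write _, move left, go to s1
s1 | ba[_]___a   read _ → write _, move left, go to s1
s1 | b[a]____a   read a → write _, move right, go to s0
s0 | b_[_]___a   read _ → write _, move left, go to s1
s1 | b[_]____a   read _ → write _, move left, go to s1
s1 | [b]_____a
The non-blank tape span at halt is b_____a.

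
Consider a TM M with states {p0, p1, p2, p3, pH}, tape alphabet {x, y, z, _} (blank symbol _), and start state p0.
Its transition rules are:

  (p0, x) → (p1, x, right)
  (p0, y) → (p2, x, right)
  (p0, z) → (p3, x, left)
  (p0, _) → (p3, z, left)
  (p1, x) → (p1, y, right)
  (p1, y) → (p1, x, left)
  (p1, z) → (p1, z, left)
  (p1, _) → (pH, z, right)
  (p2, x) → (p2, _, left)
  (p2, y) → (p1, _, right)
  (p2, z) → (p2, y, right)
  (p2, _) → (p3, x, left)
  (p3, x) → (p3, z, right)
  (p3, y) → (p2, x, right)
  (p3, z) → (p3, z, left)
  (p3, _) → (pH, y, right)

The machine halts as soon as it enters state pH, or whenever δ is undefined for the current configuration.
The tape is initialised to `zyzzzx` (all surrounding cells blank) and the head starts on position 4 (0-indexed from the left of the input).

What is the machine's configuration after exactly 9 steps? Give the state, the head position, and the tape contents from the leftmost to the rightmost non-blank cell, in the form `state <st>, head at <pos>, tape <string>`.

p0 | zyzz[z]x   read z → write x, move left, go to p3
p3 | zyz[z]xx   read z → write z, move left, go to p3
p3 | zy[z]zxx   read z → write z, move left, go to p3
p3 | z[y]zzxx   read y → write x, move right, go to p2
p2 | zx[z]zxx   read z → write y, move right, go to p2
p2 | zxy[z]xx   read z → write y, move right, go to p2
p2 | zxyy[x]x   read x → write _, move left, go to p2
p2 | zxy[y]_x   read y → write _, move right, go to p1
p1 | zxy_[_]x   read _ → write z, move right, go to pH
pH | zxy_z[x]
After 9 steps: state pH, head at 5, tape zxy_zx.

state pH, head at 5, tape zxy_zx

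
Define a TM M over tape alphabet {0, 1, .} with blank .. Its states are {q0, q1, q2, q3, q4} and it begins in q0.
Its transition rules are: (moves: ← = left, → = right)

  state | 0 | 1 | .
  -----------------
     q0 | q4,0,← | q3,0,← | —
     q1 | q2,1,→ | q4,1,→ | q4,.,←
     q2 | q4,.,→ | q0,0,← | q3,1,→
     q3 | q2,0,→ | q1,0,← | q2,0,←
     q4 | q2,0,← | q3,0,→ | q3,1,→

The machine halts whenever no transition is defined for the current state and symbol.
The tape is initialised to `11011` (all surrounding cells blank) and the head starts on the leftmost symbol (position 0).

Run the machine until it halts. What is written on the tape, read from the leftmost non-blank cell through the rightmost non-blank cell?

state=q0 head=0 tape=..[1]1011..   (q0,1)→(q3,0,←)
state=q3 head=-1 tape=.[.]01011..   (q3,.)→(q2,0,←)
state=q2 head=-2 tape=[.]001011..   (q2,.)→(q3,1,→)
state=q3 head=-1 tape=1[0]01011..   (q3,0)→(q2,0,→)
state=q2 head=0 tape=10[0]1011..   (q2,0)→(q4,.,→)
state=q4 head=1 tape=10.[1]011..   (q4,1)→(q3,0,→)
state=q3 head=2 tape=10.0[0]11..   (q3,0)→(q2,0,→)
state=q2 head=3 tape=10.00[1]1..   (q2,1)→(q0,0,←)
state=q0 head=2 tape=10.0[0]01..   (q0,0)→(q4,0,←)
state=q4 head=1 tape=10.[0]001..   (q4,0)→(q2,0,←)
state=q2 head=0 tape=10[.]0001..   (q2,.)→(q3,1,→)
state=q3 head=1 tape=101[0]001..   (q3,0)→(q2,0,→)
state=q2 head=2 tape=1010[0]01..   (q2,0)→(q4,.,→)
state=q4 head=3 tape=1010.[0]1..   (q4,0)→(q2,0,←)
state=q2 head=2 tape=1010[.]01..   (q2,.)→(q3,1,→)
state=q3 head=3 tape=10101[0]1..   (q3,0)→(q2,0,→)
state=q2 head=4 tape=101010[1]..   (q2,1)→(q0,0,←)
state=q0 head=3 tape=10101[0]0..   (q0,0)→(q4,0,←)
state=q4 head=2 tape=1010[1]00..   (q4,1)→(q3,0,→)
state=q3 head=3 tape=10100[0]0..   (q3,0)→(q2,0,→)
state=q2 head=4 tape=101000[0]..   (q2,0)→(q4,.,→)
state=q4 head=5 tape=101000.[.].   (q4,.)→(q3,1,→)
state=q3 head=6 tape=101000.1[.]   (q3,.)→(q2,0,←)
state=q2 head=5 tape=101000.[1]0   (q2,1)→(q0,0,←)
state=q0 head=4 tape=101000[.]00
The non-blank tape span at halt is 101000.00.

101000.00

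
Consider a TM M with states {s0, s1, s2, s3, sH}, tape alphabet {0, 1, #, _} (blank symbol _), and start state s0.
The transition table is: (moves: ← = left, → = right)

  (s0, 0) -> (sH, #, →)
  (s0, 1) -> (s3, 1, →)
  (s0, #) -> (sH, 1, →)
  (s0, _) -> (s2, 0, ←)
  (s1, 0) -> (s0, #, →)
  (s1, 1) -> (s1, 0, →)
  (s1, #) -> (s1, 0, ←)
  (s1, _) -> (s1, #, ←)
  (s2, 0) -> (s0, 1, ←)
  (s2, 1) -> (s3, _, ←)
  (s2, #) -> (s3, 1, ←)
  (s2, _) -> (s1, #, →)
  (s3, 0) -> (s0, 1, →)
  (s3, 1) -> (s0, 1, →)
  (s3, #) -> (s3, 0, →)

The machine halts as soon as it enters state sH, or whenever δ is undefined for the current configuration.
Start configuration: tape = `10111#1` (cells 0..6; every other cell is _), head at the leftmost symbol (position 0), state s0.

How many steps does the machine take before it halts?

state=s0 head=0 tape=_[1]0111#1_   (s0,1)→(s3,1,→)
state=s3 head=1 tape=_1[0]111#1_   (s3,0)→(s0,1,→)
state=s0 head=2 tape=_11[1]11#1_   (s0,1)→(s3,1,→)
state=s3 head=3 tape=_111[1]1#1_   (s3,1)→(s0,1,→)
state=s0 head=4 tape=_1111[1]#1_   (s0,1)→(s3,1,→)
state=s3 head=5 tape=_11111[#]1_   (s3,#)→(s3,0,→)
state=s3 head=6 tape=_111110[1]_   (s3,1)→(s0,1,→)
state=s0 head=7 tape=_1111101[_]   (s0,_)→(s2,0,←)
state=s2 head=6 tape=_111110[1]0   (s2,1)→(s3,_,←)
state=s3 head=5 tape=_11111[0]_0   (s3,0)→(s0,1,→)
state=s0 head=6 tape=_111111[_]0   (s0,_)→(s2,0,←)
state=s2 head=5 tape=_11111[1]00   (s2,1)→(s3,_,←)
state=s3 head=4 tape=_1111[1]_00   (s3,1)→(s0,1,→)
state=s0 head=5 tape=_11111[_]00   (s0,_)→(s2,0,←)
state=s2 head=4 tape=_1111[1]000   (s2,1)→(s3,_,←)
state=s3 head=3 tape=_111[1]_000   (s3,1)→(s0,1,→)
state=s0 head=4 tape=_1111[_]000   (s0,_)→(s2,0,←)
state=s2 head=3 tape=_111[1]0000   (s2,1)→(s3,_,←)
state=s3 head=2 tape=_11[1]_0000   (s3,1)→(s0,1,→)
state=s0 head=3 tape=_111[_]0000   (s0,_)→(s2,0,←)
state=s2 head=2 tape=_11[1]00000   (s2,1)→(s3,_,←)
state=s3 head=1 tape=_1[1]_00000   (s3,1)→(s0,1,→)
state=s0 head=2 tape=_11[_]00000   (s0,_)→(s2,0,←)
state=s2 head=1 tape=_1[1]000000   (s2,1)→(s3,_,←)
state=s3 head=0 tape=_[1]_000000   (s3,1)→(s0,1,→)
state=s0 head=1 tape=_1[_]000000   (s0,_)→(s2,0,←)
state=s2 head=0 tape=_[1]0000000   (s2,1)→(s3,_,←)
state=s3 head=-1 tape=[_]_0000000
M halts after 27 transitions.

27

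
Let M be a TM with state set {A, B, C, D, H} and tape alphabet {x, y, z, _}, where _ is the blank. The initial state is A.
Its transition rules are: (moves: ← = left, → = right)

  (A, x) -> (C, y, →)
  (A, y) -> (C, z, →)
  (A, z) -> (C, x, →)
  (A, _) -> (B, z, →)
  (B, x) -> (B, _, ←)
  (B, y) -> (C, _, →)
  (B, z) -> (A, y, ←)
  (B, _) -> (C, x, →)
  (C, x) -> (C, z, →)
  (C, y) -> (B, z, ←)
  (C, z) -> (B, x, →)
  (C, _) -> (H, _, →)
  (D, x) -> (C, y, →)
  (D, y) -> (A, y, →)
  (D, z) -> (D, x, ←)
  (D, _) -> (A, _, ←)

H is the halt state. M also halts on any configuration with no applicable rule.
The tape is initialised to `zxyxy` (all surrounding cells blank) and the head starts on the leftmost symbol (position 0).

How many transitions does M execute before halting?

17

A | [z]xyxy   read z → write x, move →, go to C
C | x[x]yxy   read x → write z, move →, go to C
C | xz[y]xy   read y → write z, move ←, go to B
B | x[z]zxy   read z → write y, move ←, go to A
A | [x]yzxy   read x → write y, move →, go to C
C | y[y]zxy   read y → write z, move ←, go to B
B | [y]zzxy   read y → write _, move →, go to C
C | _[z]zxy   read z → write x, move →, go to B
B | _x[z]xy   read z → write y, move ←, go to A
A | _[x]yxy   read x → write y, move →, go to C
C | _y[y]xy   read y → write z, move ←, go to B
B | _[y]zxy   read y → write _, move →, go to C
C | __[z]xy   read z → write x, move →, go to B
B | __x[x]y   read x → write _, move ←, go to B
B | __[x]_y   read x → write _, move ←, go to B
B | _[_]__y   read _ → write x, move →, go to C
C | _x[_]_y   read _ → write _, move →, go to H
H | _x_[_]y
M halts after 17 transitions.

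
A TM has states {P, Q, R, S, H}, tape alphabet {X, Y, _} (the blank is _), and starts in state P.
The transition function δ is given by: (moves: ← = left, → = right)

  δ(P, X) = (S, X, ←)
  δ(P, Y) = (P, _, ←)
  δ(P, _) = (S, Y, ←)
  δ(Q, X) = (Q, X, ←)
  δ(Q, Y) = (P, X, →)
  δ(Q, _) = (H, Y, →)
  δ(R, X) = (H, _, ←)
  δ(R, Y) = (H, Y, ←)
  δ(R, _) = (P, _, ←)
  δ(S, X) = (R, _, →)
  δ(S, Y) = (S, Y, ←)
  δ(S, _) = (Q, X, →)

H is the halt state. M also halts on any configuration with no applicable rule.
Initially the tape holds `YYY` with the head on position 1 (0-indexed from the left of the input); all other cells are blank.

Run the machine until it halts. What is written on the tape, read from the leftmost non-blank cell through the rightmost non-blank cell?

X_Y_Y

state=P head=1 tape=__Y[Y]Y   (P,Y)→(P,_,←)
state=P head=0 tape=__[Y]_Y   (P,Y)→(P,_,←)
state=P head=-1 tape=_[_]__Y   (P,_)→(S,Y,←)
state=S head=-2 tape=[_]Y__Y   (S,_)→(Q,X,→)
state=Q head=-1 tape=X[Y]__Y   (Q,Y)→(P,X,→)
state=P head=0 tape=XX[_]_Y   (P,_)→(S,Y,←)
state=S head=-1 tape=X[X]Y_Y   (S,X)→(R,_,→)
state=R head=0 tape=X_[Y]_Y   (R,Y)→(H,Y,←)
state=H head=-1 tape=X[_]Y_Y
The non-blank tape span at halt is X_Y_Y.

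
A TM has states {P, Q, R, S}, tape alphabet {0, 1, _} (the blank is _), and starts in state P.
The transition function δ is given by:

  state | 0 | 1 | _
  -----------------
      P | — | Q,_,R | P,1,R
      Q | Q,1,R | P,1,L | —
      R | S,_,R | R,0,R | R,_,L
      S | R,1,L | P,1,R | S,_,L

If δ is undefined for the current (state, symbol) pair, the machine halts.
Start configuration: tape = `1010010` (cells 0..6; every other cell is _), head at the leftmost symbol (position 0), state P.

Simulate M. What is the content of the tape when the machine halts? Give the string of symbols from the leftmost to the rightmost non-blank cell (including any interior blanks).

1_11_1

P | [1]010010_   read 1 → write _, move R, go to Q
Q | _[0]10010_   read 0 → write 1, move R, go to Q
Q | _1[1]0010_   read 1 → write 1, move L, go to P
P | _[1]10010_   read 1 → write _, move R, go to Q
Q | __[1]0010_   read 1 → write 1, move L, go to P
P | _[_]10010_   read _ → write 1, move R, go to P
P | _1[1]0010_   read 1 → write _, move R, go to Q
Q | _1_[0]010_   read 0 → write 1, move R, go to Q
Q | _1_1[0]10_   read 0 → write 1, move R, go to Q
Q | _1_11[1]0_   read 1 → write 1, move L, go to P
P | _1_1[1]10_   read 1 → write _, move R, go to Q
Q | _1_1_[1]0_   read 1 → write 1, move L, go to P
P | _1_1[_]10_   read _ → write 1, move R, go to P
P | _1_11[1]0_   read 1 → write _, move R, go to Q
Q | _1_11_[0]_   read 0 → write 1, move R, go to Q
Q | _1_11_1[_]
The non-blank tape span at halt is 1_11_1.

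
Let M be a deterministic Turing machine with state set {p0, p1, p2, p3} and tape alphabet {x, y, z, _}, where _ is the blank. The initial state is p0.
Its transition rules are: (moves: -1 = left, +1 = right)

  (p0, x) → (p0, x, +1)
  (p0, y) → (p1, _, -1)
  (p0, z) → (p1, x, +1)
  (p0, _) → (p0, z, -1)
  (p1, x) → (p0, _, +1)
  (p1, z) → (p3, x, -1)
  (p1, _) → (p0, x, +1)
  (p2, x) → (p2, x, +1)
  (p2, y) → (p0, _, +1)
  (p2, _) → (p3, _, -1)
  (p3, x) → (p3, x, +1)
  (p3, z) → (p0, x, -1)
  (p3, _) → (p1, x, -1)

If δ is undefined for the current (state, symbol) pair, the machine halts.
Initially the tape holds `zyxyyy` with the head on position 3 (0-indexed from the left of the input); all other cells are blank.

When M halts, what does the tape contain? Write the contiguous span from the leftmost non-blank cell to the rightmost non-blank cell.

xxxxxxxy

p0 | __zyx[y]yy   read y → write _, move -1, go to p1
p1 | __zy[x]_yy   read x → write _, move +1, go to p0
p0 | __zy_[_]yy   read _ → write z, move -1, go to p0
p0 | __zy[_]zyy   read _ → write z, move -1, go to p0
p0 | __z[y]zzyy   read y → write _, move -1, go to p1
p1 | __[z]_zzyy   read z → write x, move -1, go to p3
p3 | _[_]x_zzyy   read _ → write x, move -1, go to p1
p1 | [_]xx_zzyy   read _ → write x, move +1, go to p0
p0 | x[x]x_zzyy   read x → write x, move +1, go to p0
p0 | xx[x]_zzyy   read x → write x, move +1, go to p0
p0 | xxx[_]zzyy   read _ → write z, move -1, go to p0
p0 | xx[x]zzzyy   read x → write x, move +1, go to p0
p0 | xxx[z]zzyy   read z → write x, move +1, go to p1
p1 | xxxx[z]zyy   read z → write x, move -1, go to p3
p3 | xxx[x]xzyy   read x → write x, move +1, go to p3
p3 | xxxx[x]zyy   read x → write x, move +1, go to p3
p3 | xxxxx[z]yy   read z → write x, move -1, go to p0
p0 | xxxx[x]xyy   read x → write x, move +1, go to p0
p0 | xxxxx[x]yy   read x → write x, move +1, go to p0
p0 | xxxxxx[y]y   read y → write _, move -1, go to p1
p1 | xxxxx[x]_y   read x → write _, move +1, go to p0
p0 | xxxxx_[_]y   read _ → write z, move -1, go to p0
p0 | xxxxx[_]zy   read _ → write z, move -1, go to p0
p0 | xxxx[x]zzy   read x → write x, move +1, go to p0
p0 | xxxxx[z]zy   read z → write x, move +1, go to p1
p1 | xxxxxx[z]y   read z → write x, move -1, go to p3
p3 | xxxxx[x]xy   read x → write x, move +1, go to p3
p3 | xxxxxx[x]y   read x → write x, move +1, go to p3
p3 | xxxxxxx[y]
The non-blank tape span at halt is xxxxxxxy.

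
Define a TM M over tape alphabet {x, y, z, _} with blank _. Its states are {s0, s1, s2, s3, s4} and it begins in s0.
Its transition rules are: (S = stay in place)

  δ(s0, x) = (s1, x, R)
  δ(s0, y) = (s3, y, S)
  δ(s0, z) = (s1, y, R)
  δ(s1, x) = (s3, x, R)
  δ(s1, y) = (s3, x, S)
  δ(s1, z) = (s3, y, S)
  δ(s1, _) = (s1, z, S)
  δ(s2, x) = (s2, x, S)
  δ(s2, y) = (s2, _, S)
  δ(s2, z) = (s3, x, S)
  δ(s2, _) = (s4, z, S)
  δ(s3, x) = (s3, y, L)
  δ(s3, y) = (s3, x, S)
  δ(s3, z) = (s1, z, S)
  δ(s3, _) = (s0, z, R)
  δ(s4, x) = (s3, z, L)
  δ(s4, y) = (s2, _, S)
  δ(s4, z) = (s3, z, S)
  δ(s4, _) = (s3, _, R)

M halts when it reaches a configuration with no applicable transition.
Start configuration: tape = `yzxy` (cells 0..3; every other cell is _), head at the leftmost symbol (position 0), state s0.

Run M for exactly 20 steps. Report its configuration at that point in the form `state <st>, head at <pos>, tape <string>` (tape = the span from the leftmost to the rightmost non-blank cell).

state=s0 head=0 tape=___[y]zxy   (s0,y)→(s3,y,S)
state=s3 head=0 tape=___[y]zxy   (s3,y)→(s3,x,S)
state=s3 head=0 tape=___[x]zxy   (s3,x)→(s3,y,L)
state=s3 head=-1 tape=__[_]yzxy   (s3,_)→(s0,z,R)
state=s0 head=0 tape=__z[y]zxy   (s0,y)→(s3,y,S)
state=s3 head=0 tape=__z[y]zxy   (s3,y)→(s3,x,S)
state=s3 head=0 tape=__z[x]zxy   (s3,x)→(s3,y,L)
state=s3 head=-1 tape=__[z]yzxy   (s3,z)→(s1,z,S)
state=s1 head=-1 tape=__[z]yzxy   (s1,z)→(s3,y,S)
state=s3 head=-1 tape=__[y]yzxy   (s3,y)→(s3,x,S)
state=s3 head=-1 tape=__[x]yzxy   (s3,x)→(s3,y,L)
state=s3 head=-2 tape=_[_]yyzxy   (s3,_)→(s0,z,R)
state=s0 head=-1 tape=_z[y]yzxy   (s0,y)→(s3,y,S)
state=s3 head=-1 tape=_z[y]yzxy   (s3,y)→(s3,x,S)
state=s3 head=-1 tape=_z[x]yzxy   (s3,x)→(s3,y,L)
state=s3 head=-2 tape=_[z]yyzxy   (s3,z)→(s1,z,S)
state=s1 head=-2 tape=_[z]yyzxy   (s1,z)→(s3,y,S)
state=s3 head=-2 tape=_[y]yyzxy   (s3,y)→(s3,x,S)
state=s3 head=-2 tape=_[x]yyzxy   (s3,x)→(s3,y,L)
state=s3 head=-3 tape=[_]yyyzxy   (s3,_)→(s0,z,R)
state=s0 head=-2 tape=z[y]yyzxy
After 20 steps: state s0, head at -2, tape zyyyzxy.

state s0, head at -2, tape zyyyzxy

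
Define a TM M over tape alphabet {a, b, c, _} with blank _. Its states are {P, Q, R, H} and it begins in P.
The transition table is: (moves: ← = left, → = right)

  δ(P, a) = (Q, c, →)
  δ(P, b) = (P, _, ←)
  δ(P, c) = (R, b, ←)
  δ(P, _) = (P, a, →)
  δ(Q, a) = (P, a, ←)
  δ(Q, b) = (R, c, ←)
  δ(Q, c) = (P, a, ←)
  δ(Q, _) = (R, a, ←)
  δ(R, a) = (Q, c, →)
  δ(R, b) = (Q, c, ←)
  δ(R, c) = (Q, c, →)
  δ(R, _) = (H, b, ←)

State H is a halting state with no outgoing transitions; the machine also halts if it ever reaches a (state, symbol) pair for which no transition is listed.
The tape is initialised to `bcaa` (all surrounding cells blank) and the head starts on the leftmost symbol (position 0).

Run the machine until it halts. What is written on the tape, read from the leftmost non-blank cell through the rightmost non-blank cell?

P | ___[b]caa   read b → write _, move ←, go to P
P | __[_]_caa   read _ → write a, move →, go to P
P | __a[_]caa   read _ → write a, move →, go to P
P | __aa[c]aa   read c → write b, move ←, go to R
R | __a[a]baa   read a → write c, move →, go to Q
Q | __ac[b]aa   read b → write c, move ←, go to R
R | __a[c]caa   read c → write c, move →, go to Q
Q | __ac[c]aa   read c → write a, move ←, go to P
P | __a[c]aaa   read c → write b, move ←, go to R
R | __[a]baaa   read a → write c, move →, go to Q
Q | __c[b]aaa   read b → write c, move ←, go to R
R | __[c]caaa   read c → write c, move →, go to Q
Q | __c[c]aaa   read c → write a, move ←, go to P
P | __[c]aaaa   read c → write b, move ←, go to R
R | _[_]baaaa   read _ → write b, move ←, go to H
H | [_]bbaaaa
The non-blank tape span at halt is bbaaaa.

bbaaaa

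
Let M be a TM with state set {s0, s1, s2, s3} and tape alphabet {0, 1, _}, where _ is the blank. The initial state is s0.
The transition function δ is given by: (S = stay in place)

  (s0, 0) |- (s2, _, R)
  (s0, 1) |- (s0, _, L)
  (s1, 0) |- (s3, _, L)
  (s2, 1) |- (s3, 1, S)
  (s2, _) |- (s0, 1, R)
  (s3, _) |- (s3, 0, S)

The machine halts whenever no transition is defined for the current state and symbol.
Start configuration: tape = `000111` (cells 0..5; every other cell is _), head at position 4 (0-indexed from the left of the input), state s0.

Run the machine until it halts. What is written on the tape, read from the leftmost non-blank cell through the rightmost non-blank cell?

state=s0 head=4 tape=0001[1]1   (s0,1)→(s0,_,L)
state=s0 head=3 tape=000[1]_1   (s0,1)→(s0,_,L)
state=s0 head=2 tape=00[0]__1   (s0,0)→(s2,_,R)
state=s2 head=3 tape=00_[_]_1   (s2,_)→(s0,1,R)
state=s0 head=4 tape=00_1[_]1
The non-blank tape span at halt is 00_1_1.

00_1_1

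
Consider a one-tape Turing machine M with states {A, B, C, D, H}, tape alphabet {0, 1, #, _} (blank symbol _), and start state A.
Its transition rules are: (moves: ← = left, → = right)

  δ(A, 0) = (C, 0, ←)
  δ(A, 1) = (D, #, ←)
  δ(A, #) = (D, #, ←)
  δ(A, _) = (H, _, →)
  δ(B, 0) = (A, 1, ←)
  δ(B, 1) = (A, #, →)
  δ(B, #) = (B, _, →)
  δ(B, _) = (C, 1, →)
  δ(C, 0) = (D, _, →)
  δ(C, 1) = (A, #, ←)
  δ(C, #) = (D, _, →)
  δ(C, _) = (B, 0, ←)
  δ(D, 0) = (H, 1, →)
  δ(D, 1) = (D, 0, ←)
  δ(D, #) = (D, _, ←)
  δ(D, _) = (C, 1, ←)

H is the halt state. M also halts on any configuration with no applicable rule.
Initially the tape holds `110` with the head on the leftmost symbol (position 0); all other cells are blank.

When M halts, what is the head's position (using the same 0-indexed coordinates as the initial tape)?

A | ____[1]10   read 1 → write #, move ←, go to D
D | ___[_]#10   read _ → write 1, move ←, go to C
C | __[_]1#10   read _ → write 0, move ←, go to B
B | _[_]01#10   read _ → write 1, move →, go to C
C | _1[0]1#10   read 0 → write _, move →, go to D
D | _1_[1]#10   read 1 → write 0, move ←, go to D
D | _1[_]0#10   read _ → write 1, move ←, go to C
C | _[1]10#10   read 1 → write #, move ←, go to A
A | [_]#10#10   read _ → write _, move →, go to H
H | _[#]10#10
At halt the head is at cell -3.

-3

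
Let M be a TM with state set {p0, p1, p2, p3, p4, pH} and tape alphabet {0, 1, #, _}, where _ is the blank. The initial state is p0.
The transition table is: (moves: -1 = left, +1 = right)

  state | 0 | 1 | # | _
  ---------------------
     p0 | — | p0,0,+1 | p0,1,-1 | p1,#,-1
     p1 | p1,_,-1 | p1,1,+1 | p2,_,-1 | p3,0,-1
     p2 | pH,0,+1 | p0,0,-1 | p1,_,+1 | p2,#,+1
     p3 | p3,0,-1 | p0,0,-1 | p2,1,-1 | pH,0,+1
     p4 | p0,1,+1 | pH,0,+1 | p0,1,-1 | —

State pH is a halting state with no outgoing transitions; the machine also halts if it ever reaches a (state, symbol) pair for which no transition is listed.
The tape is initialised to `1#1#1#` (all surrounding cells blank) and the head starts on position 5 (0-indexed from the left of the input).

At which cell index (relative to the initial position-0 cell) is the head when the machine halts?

2

p0 | 1#1#1[#]_   read # → write 1, move -1, go to p0
p0 | 1#1#[1]1_   read 1 → write 0, move +1, go to p0
p0 | 1#1#0[1]_   read 1 → write 0, move +1, go to p0
p0 | 1#1#00[_]   read _ → write #, move -1, go to p1
p1 | 1#1#0[0]#   read 0 → write _, move -1, go to p1
p1 | 1#1#[0]_#   read 0 → write _, move -1, go to p1
p1 | 1#1[#]__#   read # → write _, move -1, go to p2
p2 | 1#[1]___#   read 1 → write 0, move -1, go to p0
p0 | 1[#]0___#   read # → write 1, move -1, go to p0
p0 | [1]10___#   read 1 → write 0, move +1, go to p0
p0 | 0[1]0___#   read 1 → write 0, move +1, go to p0
p0 | 00[0]___#
At halt the head is at cell 2.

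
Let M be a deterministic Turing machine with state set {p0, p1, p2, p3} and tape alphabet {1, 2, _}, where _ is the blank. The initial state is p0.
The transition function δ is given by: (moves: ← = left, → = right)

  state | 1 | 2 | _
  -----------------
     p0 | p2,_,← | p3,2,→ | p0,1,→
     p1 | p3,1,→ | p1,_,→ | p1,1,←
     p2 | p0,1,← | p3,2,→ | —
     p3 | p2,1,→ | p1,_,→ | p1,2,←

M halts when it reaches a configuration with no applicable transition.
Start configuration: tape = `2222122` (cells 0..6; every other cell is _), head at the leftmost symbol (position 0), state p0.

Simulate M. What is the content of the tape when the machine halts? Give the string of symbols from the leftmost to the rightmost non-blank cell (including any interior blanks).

21____11

state=p0 head=0 tape=[2]222122_   (p0,2)→(p3,2,→)
state=p3 head=1 tape=2[2]22122_   (p3,2)→(p1,_,→)
state=p1 head=2 tape=2_[2]2122_   (p1,2)→(p1,_,→)
state=p1 head=3 tape=2__[2]122_   (p1,2)→(p1,_,→)
state=p1 head=4 tape=2___[1]22_   (p1,1)→(p3,1,→)
state=p3 head=5 tape=2___1[2]2_   (p3,2)→(p1,_,→)
state=p1 head=6 tape=2___1_[2]_   (p1,2)→(p1,_,→)
state=p1 head=7 tape=2___1__[_]   (p1,_)→(p1,1,←)
state=p1 head=6 tape=2___1_[_]1   (p1,_)→(p1,1,←)
state=p1 head=5 tape=2___1[_]11   (p1,_)→(p1,1,←)
state=p1 head=4 tape=2___[1]111   (p1,1)→(p3,1,→)
state=p3 head=5 tape=2___1[1]11   (p3,1)→(p2,1,→)
state=p2 head=6 tape=2___11[1]1   (p2,1)→(p0,1,←)
state=p0 head=5 tape=2___1[1]11   (p0,1)→(p2,_,←)
state=p2 head=4 tape=2___[1]_11   (p2,1)→(p0,1,←)
state=p0 head=3 tape=2__[_]1_11   (p0,_)→(p0,1,→)
state=p0 head=4 tape=2__1[1]_11   (p0,1)→(p2,_,←)
state=p2 head=3 tape=2__[1]__11   (p2,1)→(p0,1,←)
state=p0 head=2 tape=2_[_]1__11   (p0,_)→(p0,1,→)
state=p0 head=3 tape=2_1[1]__11   (p0,1)→(p2,_,←)
state=p2 head=2 tape=2_[1]___11   (p2,1)→(p0,1,←)
state=p0 head=1 tape=2[_]1___11   (p0,_)→(p0,1,→)
state=p0 head=2 tape=21[1]___11   (p0,1)→(p2,_,←)
state=p2 head=1 tape=2[1]____11   (p2,1)→(p0,1,←)
state=p0 head=0 tape=[2]1____11   (p0,2)→(p3,2,→)
state=p3 head=1 tape=2[1]____11   (p3,1)→(p2,1,→)
state=p2 head=2 tape=21[_]___11
The non-blank tape span at halt is 21____11.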